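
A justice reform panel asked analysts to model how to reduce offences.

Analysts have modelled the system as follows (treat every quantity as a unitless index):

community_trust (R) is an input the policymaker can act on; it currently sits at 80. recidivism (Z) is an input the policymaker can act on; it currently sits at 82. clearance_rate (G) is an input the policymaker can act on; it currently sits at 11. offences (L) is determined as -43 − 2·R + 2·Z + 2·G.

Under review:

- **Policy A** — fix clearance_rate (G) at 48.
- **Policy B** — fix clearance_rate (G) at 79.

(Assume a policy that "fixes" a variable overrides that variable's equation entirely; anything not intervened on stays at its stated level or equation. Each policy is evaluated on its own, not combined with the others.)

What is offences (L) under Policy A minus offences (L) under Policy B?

-62

Policy A (G := 48):
  R = 80
  Z = 82
  G = 48
  L = -43 − 2·80 + 2·82 + 2·48 = 57
Policy B (G := 79):
  R = 80
  Z = 82
  G = 79
  L = -43 − 2·80 + 2·82 + 2·79 = 119
L: 57 − 119 = -62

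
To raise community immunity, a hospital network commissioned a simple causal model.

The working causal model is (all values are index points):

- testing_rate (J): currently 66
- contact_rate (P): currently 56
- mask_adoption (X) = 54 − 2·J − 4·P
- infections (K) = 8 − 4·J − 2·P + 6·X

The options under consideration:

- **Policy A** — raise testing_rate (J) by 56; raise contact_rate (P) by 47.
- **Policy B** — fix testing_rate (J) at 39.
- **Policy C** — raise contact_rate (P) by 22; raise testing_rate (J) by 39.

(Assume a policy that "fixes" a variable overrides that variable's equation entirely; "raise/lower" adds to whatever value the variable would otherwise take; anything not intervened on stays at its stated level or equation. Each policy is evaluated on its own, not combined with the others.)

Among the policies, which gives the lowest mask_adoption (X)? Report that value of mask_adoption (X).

-602

Policy A (J + 56, P + 47):
  J = 66 + 56 = 122
  P = 56 + 47 = 103
  X = 54 − 2·122 − 4·103 = -602
Policy B (J := 39):
  J = 39
  P = 56
  X = 54 − 2·39 − 4·56 = -248
Policy C (P + 22, J + 39):
  J = 66 + 39 = 105
  P = 56 + 22 = 78
  X = 54 − 2·105 − 4·78 = -468
Comparing — Policy A: X=-602, Policy B: X=-248, Policy C: X=-468. Lowest is -602 (Policy A).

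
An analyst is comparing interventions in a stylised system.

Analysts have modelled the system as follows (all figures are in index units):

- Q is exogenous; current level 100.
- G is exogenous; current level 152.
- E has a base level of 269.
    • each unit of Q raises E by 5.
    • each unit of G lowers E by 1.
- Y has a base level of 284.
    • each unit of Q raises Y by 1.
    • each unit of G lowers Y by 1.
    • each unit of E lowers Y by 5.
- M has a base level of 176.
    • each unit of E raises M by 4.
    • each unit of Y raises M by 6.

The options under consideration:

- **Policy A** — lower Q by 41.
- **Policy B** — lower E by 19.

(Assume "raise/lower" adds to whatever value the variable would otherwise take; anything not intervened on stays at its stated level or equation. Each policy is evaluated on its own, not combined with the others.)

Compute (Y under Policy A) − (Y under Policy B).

889

Policy A (Q − 41):
  Q = 100 − 41 = 59
  G = 152
  E = 269 + 5·59 − 152 = 412
  Y = 284 + 59 − 152 − 5·412 = -1869
Policy B (E − 19):
  Q = 100
  G = 152
  E = 269 + 5·100 − 152 (−19 from intervention) = 598
  Y = 284 + 100 − 152 − 5·598 = -2758
Y: -1869 − (-2758) = 889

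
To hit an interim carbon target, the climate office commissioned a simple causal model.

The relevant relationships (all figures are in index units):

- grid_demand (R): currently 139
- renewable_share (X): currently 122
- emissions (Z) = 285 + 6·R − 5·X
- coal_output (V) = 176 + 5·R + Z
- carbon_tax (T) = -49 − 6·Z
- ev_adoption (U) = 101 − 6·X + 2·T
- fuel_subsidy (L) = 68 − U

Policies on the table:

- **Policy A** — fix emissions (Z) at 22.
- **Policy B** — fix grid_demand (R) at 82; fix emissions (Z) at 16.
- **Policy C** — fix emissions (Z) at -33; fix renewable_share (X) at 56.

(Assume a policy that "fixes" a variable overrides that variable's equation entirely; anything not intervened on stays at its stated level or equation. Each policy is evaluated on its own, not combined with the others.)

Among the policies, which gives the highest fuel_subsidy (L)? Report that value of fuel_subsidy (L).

Policy A (Z := 22):
  R = 139
  X = 122
  Z = 22
  T = -49 − 6·22 = -181
  U = 101 − 6·122 + 2·(-181) = -993
  L = 68 − (-993) = 1061
Policy B (R := 82, Z := 16):
  R = 82
  X = 122
  Z = 16
  T = -49 − 6·16 = -145
  U = 101 − 6·122 + 2·(-145) = -921
  L = 68 − (-921) = 989
Policy C (Z := -33, X := 56):
  R = 139
  X = 56
  Z = -33
  T = -49 − 6·(-33) = 149
  U = 101 − 6·56 + 2·149 = 63
  L = 68 − 63 = 5
Comparing — Policy A: L=1061, Policy B: L=989, Policy C: L=5. Highest is 1061 (Policy A).

1061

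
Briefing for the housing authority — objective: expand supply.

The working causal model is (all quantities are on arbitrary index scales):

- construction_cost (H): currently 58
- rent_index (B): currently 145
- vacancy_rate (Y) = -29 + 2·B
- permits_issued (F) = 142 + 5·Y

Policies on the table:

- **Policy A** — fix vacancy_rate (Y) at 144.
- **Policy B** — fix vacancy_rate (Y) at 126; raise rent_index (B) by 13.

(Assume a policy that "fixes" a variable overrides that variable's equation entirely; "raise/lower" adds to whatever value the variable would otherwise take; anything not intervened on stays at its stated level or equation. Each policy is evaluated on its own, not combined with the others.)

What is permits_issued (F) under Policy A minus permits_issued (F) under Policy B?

90

Policy A (Y := 144):
  B = 145
  Y = 144
  F = 142 + 5·144 = 862
Policy B (Y := 126, B + 13):
  B = 145 + 13 = 158
  Y = 126
  F = 142 + 5·126 = 772
F: 862 − 772 = 90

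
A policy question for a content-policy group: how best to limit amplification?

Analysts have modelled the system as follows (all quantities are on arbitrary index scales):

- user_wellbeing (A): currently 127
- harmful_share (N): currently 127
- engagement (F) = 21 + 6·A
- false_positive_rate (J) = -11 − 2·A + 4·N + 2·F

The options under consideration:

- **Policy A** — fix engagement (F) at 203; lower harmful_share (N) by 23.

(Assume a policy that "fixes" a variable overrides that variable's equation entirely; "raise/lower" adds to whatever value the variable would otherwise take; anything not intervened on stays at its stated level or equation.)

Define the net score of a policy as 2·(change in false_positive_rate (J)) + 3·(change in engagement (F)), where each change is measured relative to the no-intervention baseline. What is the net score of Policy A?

-4244

Baseline:
  A = 127
  N = 127
  F = 21 + 6·127 = 783
  J = -11 − 2·127 + 4·127 + 2·783 = 1809
Policy A (F := 203, N − 23):
  A = 127
  N = 127 − 23 = 104
  F = 203
  J = -11 − 2·127 + 4·104 + 2·203 = 557
ΔJ = 557 − 1809 = -1252; ΔF = 203 − 783 = -580
Score = 2·(-1252) + 3·(-580) = -4244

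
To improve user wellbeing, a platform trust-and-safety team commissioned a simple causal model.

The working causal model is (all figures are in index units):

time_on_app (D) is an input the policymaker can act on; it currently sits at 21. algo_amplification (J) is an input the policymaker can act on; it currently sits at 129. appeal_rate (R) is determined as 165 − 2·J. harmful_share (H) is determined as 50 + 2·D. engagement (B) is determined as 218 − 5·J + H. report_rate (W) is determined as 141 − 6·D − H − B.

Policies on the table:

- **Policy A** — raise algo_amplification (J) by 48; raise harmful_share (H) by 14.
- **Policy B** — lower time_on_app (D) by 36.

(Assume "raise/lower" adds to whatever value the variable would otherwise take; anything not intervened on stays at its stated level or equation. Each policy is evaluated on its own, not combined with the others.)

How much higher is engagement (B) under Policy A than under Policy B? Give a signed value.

-154

Policy A (J + 48, H + 14):
  D = 21
  J = 129 + 48 = 177
  H = 50 + 2·21 (+14 from intervention) = 106
  B = 218 − 5·177 + 106 = -561
Policy B (D − 36):
  D = 21 − 36 = -15
  J = 129
  H = 50 + 2·(-15) = 20
  B = 218 − 5·129 + 20 = -407
B: -561 − (-407) = -154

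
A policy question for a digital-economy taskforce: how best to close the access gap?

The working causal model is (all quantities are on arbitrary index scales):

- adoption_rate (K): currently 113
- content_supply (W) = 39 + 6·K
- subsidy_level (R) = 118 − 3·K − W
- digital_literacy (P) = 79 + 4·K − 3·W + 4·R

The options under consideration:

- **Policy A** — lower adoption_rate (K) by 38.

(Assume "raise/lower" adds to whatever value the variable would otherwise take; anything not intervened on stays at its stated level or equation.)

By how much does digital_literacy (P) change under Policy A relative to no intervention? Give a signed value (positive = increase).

1900

Baseline:
  K = 113
  W = 39 + 6·113 = 717
  R = 118 − 3·113 − 717 = -938
  P = 79 + 4·113 − 3·717 + 4·(-938) = -5372
Policy A (K − 38):
  K = 113 − 38 = 75
  W = 39 + 6·75 = 489
  R = 118 − 3·75 − 489 = -596
  P = 79 + 4·75 − 3·489 + 4·(-596) = -3472
Change in P: -3472 − (-5372) = 1900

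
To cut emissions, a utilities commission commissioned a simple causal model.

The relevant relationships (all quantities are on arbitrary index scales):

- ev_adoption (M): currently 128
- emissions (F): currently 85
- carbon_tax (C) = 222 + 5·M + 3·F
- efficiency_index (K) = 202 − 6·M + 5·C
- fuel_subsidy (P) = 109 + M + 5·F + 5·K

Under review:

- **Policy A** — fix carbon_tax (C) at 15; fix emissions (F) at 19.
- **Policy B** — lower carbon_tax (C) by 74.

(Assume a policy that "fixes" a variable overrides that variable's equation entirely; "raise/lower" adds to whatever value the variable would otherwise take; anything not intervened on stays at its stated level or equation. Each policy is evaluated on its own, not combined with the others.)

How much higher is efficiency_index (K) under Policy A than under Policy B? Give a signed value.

Policy A (C := 15, F := 19):
  M = 128
  F = 19
  C = 15
  K = 202 − 6·128 + 5·15 = -491
Policy B (C − 74):
  M = 128
  F = 85
  C = 222 + 5·128 + 3·85 (−74 from intervention) = 1043
  K = 202 − 6·128 + 5·1043 = 4649
K: -491 − 4649 = -5140

-5140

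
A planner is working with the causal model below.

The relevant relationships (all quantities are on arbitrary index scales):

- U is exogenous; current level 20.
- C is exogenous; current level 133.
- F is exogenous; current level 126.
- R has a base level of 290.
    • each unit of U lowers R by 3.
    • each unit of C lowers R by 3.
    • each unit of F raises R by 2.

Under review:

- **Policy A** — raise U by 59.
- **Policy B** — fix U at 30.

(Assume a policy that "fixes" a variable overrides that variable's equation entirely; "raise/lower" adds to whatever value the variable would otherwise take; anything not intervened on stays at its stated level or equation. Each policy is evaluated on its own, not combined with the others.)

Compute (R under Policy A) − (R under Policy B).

Policy A (U + 59):
  U = 20 + 59 = 79
  C = 133
  F = 126
  R = 290 − 3·79 − 3·133 + 2·126 = -94
Policy B (U := 30):
  U = 30
  C = 133
  F = 126
  R = 290 − 3·30 − 3·133 + 2·126 = 53
R: -94 − 53 = -147

-147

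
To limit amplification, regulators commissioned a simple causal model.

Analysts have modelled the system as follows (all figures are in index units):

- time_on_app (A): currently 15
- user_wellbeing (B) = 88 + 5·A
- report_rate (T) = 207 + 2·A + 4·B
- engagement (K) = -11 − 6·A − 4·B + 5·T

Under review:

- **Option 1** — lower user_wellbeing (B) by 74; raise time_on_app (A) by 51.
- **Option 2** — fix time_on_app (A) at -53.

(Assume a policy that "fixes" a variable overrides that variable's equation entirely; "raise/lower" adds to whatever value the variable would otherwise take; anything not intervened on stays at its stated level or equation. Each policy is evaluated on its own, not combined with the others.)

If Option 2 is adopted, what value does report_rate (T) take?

-607

Option 2 (A := -53):
  A = -53
  B = 88 + 5·(-53) = -177
  T = 207 + 2·(-53) + 4·(-177) = -607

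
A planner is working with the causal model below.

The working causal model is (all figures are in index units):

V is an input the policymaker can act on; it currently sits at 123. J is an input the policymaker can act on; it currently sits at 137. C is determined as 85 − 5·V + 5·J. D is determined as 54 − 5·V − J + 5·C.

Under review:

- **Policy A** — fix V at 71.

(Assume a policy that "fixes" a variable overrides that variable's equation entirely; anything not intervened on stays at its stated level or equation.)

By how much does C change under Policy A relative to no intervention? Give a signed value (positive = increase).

Baseline:
  V = 123
  J = 137
  C = 85 − 5·123 + 5·137 = 155
Policy A (V := 71):
  V = 71
  J = 137
  C = 85 − 5·71 + 5·137 = 415
Change in C: 415 − 155 = 260

260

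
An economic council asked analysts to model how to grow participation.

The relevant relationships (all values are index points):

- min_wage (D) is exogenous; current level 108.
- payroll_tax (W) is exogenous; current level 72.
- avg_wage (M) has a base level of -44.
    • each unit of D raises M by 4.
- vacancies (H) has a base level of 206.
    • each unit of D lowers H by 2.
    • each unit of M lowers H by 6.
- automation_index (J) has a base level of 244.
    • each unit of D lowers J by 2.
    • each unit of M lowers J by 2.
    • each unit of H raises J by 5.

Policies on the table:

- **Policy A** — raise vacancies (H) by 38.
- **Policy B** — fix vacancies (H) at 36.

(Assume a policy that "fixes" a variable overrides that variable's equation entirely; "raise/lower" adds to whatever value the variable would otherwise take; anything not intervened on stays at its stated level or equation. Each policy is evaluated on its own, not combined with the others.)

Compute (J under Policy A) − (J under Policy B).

Policy A (H + 38):
  D = 108
  M = -44 + 4·108 = 388
  H = 206 − 2·108 − 6·388 (+38 from intervention) = -2300
  J = 244 − 2·108 − 2·388 + 5·(-2300) = -12248
Policy B (H := 36):
  D = 108
  M = -44 + 4·108 = 388
  H = 36
  J = 244 − 2·108 − 2·388 + 5·36 = -568
J: -12248 − (-568) = -11680

-11680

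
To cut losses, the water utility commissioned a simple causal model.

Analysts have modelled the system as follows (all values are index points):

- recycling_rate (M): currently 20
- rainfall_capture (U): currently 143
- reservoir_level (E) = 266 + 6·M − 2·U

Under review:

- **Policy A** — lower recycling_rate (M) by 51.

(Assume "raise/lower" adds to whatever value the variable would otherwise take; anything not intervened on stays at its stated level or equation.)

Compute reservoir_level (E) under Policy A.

Policy A (M − 51):
  M = 20 − 51 = -31
  U = 143
  E = 266 + 6·(-31) − 2·143 = -206

-206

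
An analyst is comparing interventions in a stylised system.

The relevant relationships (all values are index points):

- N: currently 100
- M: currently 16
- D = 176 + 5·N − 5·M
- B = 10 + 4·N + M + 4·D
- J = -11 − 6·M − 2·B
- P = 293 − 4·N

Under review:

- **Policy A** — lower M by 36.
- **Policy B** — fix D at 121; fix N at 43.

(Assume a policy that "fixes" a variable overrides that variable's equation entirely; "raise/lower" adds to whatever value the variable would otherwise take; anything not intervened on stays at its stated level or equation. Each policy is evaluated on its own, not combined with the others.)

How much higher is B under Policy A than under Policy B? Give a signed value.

2812

Policy A (M − 36):
  N = 100
  M = 16 − 36 = -20
  D = 176 + 5·100 − 5·(-20) = 776
  B = 10 + 4·100 + (-20) + 4·776 = 3494
Policy B (D := 121, N := 43):
  N = 43
  M = 16
  D = 121
  B = 10 + 4·43 + 16 + 4·121 = 682
B: 3494 − 682 = 2812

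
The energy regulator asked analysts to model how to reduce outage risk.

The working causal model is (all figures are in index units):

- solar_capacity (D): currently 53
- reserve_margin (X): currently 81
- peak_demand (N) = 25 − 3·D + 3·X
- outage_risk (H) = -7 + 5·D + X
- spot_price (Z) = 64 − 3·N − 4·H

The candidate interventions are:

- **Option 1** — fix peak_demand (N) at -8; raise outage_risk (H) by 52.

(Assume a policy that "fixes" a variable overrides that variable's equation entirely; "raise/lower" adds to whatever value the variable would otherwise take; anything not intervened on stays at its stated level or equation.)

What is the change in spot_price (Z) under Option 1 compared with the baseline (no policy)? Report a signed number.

Baseline:
  D = 53
  X = 81
  N = 25 − 3·53 + 3·81 = 109
  H = -7 + 5·53 + 81 = 339
  Z = 64 − 3·109 − 4·339 = -1619
Option 1 (N := -8, H + 52):
  D = 53
  X = 81
  N = -8
  H = -7 + 5·53 + 81 (+52 from intervention) = 391
  Z = 64 − 3·(-8) − 4·391 = -1476
Change in Z: -1476 − (-1619) = 143

143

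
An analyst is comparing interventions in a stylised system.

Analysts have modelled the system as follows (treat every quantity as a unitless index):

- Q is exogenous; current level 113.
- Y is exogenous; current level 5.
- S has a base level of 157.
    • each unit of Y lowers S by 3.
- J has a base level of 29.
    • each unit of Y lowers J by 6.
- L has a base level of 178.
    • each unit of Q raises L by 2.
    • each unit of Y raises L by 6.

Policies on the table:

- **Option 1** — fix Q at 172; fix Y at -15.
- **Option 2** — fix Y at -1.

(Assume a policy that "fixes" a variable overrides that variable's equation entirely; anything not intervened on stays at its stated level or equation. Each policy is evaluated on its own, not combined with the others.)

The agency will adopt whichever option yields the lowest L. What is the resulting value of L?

Option 1 (Q := 172, Y := -15):
  Q = 172
  Y = -15
  L = 178 + 2·172 + 6·(-15) = 432
Option 2 (Y := -1):
  Q = 113
  Y = -1
  L = 178 + 2·113 + 6·(-1) = 398
Comparing — Option 1: L=432, Option 2: L=398. Lowest is 398 (Option 2).

398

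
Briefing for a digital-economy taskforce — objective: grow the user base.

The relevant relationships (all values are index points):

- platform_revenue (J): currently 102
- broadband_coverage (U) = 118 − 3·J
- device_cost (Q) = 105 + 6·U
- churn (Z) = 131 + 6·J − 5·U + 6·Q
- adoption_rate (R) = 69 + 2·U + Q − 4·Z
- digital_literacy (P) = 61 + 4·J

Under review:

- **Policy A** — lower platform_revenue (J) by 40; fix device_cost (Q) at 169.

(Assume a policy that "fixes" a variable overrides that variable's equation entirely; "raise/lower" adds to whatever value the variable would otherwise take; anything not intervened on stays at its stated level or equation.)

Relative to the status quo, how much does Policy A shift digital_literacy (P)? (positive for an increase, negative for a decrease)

-160

Baseline:
  J = 102
  P = 61 + 4·102 = 469
Policy A (J − 40, Q := 169):
  J = 102 − 40 = 62
  P = 61 + 4·62 = 309
Change in P: 309 − 469 = -160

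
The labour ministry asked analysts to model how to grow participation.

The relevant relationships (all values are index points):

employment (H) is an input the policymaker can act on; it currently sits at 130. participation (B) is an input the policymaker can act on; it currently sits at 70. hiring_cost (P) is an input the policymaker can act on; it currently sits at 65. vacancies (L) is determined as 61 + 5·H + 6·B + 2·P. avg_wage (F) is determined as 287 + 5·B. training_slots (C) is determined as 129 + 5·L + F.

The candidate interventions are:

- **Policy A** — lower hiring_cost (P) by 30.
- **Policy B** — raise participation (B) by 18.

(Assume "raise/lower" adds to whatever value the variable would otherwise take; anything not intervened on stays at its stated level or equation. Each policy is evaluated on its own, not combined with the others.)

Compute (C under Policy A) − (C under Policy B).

-930

Policy A (P − 30):
  H = 130
  B = 70
  P = 65 − 30 = 35
  L = 61 + 5·130 + 6·70 + 2·35 = 1201
  F = 287 + 5·70 = 637
  C = 129 + 5·1201 + 637 = 6771
Policy B (B + 18):
  H = 130
  B = 70 + 18 = 88
  P = 65
  L = 61 + 5·130 + 6·88 + 2·65 = 1369
  F = 287 + 5·88 = 727
  C = 129 + 5·1369 + 727 = 7701
C: 6771 − 7701 = -930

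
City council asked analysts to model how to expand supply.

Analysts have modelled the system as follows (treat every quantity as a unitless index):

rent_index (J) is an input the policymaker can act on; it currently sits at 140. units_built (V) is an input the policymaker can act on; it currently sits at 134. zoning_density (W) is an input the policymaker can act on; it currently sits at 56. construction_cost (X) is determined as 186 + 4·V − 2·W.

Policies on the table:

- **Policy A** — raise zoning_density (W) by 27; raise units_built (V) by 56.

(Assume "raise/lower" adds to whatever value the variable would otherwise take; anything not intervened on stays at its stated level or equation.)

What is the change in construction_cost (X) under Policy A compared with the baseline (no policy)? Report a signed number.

170

Baseline:
  V = 134
  W = 56
  X = 186 + 4·134 − 2·56 = 610
Policy A (W + 27, V + 56):
  V = 134 + 56 = 190
  W = 56 + 27 = 83
  X = 186 + 4·190 − 2·83 = 780
Change in X: 780 − 610 = 170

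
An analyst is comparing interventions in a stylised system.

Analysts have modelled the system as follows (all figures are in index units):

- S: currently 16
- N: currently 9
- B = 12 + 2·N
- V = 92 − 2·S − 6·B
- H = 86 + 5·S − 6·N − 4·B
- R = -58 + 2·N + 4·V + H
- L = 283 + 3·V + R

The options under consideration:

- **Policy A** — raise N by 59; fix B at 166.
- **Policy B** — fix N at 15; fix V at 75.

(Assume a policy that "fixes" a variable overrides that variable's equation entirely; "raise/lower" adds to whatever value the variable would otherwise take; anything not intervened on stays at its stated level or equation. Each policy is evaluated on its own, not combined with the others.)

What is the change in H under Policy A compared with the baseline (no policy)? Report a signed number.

-898

Baseline:
  S = 16
  N = 9
  B = 12 + 2·9 = 30
  H = 86 + 5·16 − 6·9 − 4·30 = -8
Policy A (N + 59, B := 166):
  S = 16
  N = 9 + 59 = 68
  B = 166
  H = 86 + 5·16 − 6·68 − 4·166 = -906
Change in H: -906 − (-8) = -898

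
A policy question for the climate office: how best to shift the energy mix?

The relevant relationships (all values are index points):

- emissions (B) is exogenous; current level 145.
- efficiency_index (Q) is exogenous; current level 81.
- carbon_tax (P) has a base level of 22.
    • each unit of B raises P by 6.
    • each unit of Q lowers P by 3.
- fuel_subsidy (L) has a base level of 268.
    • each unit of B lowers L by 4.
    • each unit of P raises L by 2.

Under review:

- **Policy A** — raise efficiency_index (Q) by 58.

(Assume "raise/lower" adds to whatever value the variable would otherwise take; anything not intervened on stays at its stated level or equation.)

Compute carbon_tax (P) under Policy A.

Policy A (Q + 58):
  B = 145
  Q = 81 + 58 = 139
  P = 22 + 6·145 − 3·139 = 475

475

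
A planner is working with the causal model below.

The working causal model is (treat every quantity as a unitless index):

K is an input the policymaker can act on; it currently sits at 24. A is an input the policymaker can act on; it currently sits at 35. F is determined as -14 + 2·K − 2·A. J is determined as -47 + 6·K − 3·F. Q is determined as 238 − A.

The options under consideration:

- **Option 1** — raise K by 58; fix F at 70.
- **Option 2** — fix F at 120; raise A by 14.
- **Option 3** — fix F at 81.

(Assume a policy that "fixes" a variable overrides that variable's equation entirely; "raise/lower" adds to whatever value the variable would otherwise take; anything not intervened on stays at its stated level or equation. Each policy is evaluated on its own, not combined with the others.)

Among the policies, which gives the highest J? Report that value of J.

Option 1 (K + 58, F := 70):
  K = 24 + 58 = 82
  A = 35
  F = 70
  J = -47 + 6·82 − 3·70 = 235
Option 2 (F := 120, A + 14):
  K = 24
  A = 35 + 14 = 49
  F = 120
  J = -47 + 6·24 − 3·120 = -263
Option 3 (F := 81):
  K = 24
  A = 35
  F = 81
  J = -47 + 6·24 − 3·81 = -146
Comparing — Option 1: J=235, Option 2: J=-263, Option 3: J=-146. Highest is 235 (Option 1).

235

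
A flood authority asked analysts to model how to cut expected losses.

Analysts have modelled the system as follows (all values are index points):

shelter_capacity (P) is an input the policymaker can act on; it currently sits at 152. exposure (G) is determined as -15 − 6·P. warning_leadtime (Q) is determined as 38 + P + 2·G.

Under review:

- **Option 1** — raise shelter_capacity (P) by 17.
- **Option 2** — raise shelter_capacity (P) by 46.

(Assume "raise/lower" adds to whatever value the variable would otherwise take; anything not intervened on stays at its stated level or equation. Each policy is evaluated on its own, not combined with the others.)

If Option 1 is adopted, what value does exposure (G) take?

-1029

Option 1 (P + 17):
  P = 152 + 17 = 169
  G = -15 − 6·169 = -1029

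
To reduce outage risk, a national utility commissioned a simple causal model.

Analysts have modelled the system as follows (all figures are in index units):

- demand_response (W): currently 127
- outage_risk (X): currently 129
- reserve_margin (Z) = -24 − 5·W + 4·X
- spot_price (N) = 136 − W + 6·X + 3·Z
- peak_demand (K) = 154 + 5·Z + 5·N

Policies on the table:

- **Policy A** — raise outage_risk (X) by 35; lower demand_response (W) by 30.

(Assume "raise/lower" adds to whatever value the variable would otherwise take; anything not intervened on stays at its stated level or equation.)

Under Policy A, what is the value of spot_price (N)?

1464

Policy A (X + 35, W − 30):
  W = 127 − 30 = 97
  X = 129 + 35 = 164
  Z = -24 − 5·97 + 4·164 = 147
  N = 136 − 97 + 6·164 + 3·147 = 1464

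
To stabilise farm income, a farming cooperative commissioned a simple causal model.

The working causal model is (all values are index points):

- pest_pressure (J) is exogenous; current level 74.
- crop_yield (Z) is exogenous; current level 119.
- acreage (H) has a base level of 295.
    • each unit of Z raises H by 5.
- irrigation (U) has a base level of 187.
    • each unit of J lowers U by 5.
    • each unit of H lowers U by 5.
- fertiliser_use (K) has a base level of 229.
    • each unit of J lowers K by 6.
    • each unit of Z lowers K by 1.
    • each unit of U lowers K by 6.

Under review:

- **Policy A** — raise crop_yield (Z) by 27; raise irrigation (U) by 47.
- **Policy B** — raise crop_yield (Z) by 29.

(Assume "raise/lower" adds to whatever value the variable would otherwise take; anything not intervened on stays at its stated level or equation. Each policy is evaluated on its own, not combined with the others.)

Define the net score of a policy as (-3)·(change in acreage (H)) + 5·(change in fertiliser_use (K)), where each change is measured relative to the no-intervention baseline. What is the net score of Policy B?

21170

Baseline:
  J = 74
  Z = 119
  H = 295 + 5·119 = 890
  U = 187 − 5·74 − 5·890 = -4633
  K = 229 − 6·74 − 119 − 6·(-4633) = 27464
Policy B (Z + 29):
  J = 74
  Z = 119 + 29 = 148
  H = 295 + 5·148 = 1035
  U = 187 − 5·74 − 5·1035 = -5358
  K = 229 − 6·74 − 148 − 6·(-5358) = 31785
ΔH = 1035 − 890 = 145; ΔK = 31785 − 27464 = 4321
Score = (-3)·145 + 5·4321 = 21170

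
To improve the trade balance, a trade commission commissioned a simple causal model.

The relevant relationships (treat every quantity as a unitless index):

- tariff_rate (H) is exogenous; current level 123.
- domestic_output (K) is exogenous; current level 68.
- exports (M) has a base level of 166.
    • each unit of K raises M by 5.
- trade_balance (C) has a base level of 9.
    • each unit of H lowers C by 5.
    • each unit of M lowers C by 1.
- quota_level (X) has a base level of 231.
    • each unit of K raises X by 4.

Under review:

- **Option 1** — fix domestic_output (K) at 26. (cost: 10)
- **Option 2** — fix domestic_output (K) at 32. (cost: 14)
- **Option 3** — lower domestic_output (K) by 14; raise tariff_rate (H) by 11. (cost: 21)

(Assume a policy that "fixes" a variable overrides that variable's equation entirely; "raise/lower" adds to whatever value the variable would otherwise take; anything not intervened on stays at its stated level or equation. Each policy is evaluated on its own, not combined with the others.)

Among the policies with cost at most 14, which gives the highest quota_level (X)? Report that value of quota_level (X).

359

Option 1 (K := 26):
  K = 26
  X = 231 + 4·26 = 335
Option 2 (K := 32):
  K = 32
  X = 231 + 4·32 = 359
Comparing — Option 1: X=335, Option 2: X=359. Highest is 359 (Option 2).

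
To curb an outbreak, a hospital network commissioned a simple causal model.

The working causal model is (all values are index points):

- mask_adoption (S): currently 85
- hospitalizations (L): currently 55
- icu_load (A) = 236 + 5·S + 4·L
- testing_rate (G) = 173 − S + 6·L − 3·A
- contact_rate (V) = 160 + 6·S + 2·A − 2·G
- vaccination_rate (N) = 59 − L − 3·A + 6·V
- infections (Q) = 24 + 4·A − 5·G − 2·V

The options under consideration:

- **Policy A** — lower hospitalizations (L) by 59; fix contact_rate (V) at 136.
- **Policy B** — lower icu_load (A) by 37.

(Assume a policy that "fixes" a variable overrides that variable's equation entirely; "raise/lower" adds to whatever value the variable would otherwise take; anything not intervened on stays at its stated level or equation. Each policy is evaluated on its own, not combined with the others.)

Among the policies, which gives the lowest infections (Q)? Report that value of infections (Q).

Policy A (L − 59, V := 136):
  S = 85
  L = 55 − 59 = -4
  A = 236 + 5·85 + 4·(-4) = 645
  G = 173 − 85 + 6·(-4) − 3·645 = -1871
  V = 136
  Q = 24 + 4·645 − 5·(-1871) − 2·136 = 11687
Policy B (A − 37):
  S = 85
  L = 55
  A = 236 + 5·85 + 4·55 (−37 from intervention) = 844
  G = 173 − 85 + 6·55 − 3·844 = -2114
  V = 160 + 6·85 + 2·844 − 2·(-2114) = 6586
  Q = 24 + 4·844 − 5·(-2114) − 2·6586 = 798
Comparing — Policy A: Q=11687, Policy B: Q=798. Lowest is 798 (Policy B).

798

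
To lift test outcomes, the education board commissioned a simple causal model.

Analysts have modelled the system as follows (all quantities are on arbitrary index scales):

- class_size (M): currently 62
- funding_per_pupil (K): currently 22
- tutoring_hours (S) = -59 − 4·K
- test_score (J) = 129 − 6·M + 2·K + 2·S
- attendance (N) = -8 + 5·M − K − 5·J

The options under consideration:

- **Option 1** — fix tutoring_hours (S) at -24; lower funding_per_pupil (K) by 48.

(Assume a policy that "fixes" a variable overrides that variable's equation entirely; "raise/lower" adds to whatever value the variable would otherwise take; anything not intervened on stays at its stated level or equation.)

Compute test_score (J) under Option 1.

Option 1 (S := -24, K − 48):
  M = 62
  K = 22 − 48 = -26
  S = -24
  J = 129 − 6·62 + 2·(-26) + 2·(-24) = -343

-343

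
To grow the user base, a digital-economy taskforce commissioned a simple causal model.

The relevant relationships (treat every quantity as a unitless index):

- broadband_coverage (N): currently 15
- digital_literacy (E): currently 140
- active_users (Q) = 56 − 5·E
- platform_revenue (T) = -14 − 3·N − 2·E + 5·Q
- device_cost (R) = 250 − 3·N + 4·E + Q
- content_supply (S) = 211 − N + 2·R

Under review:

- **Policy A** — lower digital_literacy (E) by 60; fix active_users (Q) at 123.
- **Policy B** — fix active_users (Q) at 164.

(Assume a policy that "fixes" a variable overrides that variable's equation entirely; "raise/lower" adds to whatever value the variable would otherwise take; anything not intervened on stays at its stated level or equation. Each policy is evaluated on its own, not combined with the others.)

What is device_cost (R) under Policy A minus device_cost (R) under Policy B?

-281

Policy A (E − 60, Q := 123):
  N = 15
  E = 140 − 60 = 80
  Q = 123
  R = 250 − 3·15 + 4·80 + 123 = 648
Policy B (Q := 164):
  N = 15
  E = 140
  Q = 164
  R = 250 − 3·15 + 4·140 + 164 = 929
R: 648 − 929 = -281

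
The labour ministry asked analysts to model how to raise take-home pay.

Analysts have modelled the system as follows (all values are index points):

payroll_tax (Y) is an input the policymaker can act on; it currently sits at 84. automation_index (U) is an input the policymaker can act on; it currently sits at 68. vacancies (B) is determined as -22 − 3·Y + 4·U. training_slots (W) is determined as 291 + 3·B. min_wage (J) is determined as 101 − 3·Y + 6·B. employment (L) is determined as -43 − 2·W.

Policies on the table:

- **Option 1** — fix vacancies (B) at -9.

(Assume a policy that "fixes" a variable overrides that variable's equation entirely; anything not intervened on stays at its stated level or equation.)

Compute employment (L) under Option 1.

Option 1 (B := -9):
  Y = 84
  U = 68
  B = -9
  W = 291 + 3·(-9) = 264
  L = -43 − 2·264 = -571

-571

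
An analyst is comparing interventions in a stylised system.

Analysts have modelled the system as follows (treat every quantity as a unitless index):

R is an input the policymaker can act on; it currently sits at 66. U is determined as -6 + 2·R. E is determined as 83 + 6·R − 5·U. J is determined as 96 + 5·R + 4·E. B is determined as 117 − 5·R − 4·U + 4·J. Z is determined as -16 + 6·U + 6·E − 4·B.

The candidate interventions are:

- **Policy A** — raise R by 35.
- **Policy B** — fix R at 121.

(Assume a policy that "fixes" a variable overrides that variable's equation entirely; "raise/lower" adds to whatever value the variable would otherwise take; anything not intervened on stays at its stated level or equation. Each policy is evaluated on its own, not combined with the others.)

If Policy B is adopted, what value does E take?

Policy B (R := 121):
  R = 121
  U = -6 + 2·121 = 236
  E = 83 + 6·121 − 5·236 = -371

-371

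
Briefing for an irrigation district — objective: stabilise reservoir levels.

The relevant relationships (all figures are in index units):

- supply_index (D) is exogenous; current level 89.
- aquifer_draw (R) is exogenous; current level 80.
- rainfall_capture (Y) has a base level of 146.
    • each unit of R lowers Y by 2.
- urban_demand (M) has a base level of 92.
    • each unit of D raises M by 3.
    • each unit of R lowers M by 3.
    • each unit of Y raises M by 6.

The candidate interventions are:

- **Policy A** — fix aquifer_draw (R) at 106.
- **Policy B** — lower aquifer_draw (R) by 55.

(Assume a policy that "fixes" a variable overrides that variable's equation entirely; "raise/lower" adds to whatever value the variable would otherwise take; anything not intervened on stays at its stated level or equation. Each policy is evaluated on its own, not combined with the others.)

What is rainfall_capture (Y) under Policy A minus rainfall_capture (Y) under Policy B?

-162

Policy A (R := 106):
  R = 106
  Y = 146 − 2·106 = -66
Policy B (R − 55):
  R = 80 − 55 = 25
  Y = 146 − 2·25 = 96
Y: -66 − 96 = -162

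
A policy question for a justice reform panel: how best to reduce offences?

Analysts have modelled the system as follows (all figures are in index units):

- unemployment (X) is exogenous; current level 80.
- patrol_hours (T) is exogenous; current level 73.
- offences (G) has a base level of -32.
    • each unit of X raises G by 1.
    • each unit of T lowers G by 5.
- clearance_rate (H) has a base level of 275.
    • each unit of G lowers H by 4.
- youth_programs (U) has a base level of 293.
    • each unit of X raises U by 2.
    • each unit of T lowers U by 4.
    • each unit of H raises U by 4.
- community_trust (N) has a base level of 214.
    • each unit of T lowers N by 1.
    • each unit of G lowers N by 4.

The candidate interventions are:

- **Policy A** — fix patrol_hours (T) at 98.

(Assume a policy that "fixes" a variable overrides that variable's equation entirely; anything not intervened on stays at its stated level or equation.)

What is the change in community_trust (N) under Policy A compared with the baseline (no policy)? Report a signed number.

Baseline:
  X = 80
  T = 73
  G = -32 + 80 − 5·73 = -317
  N = 214 − 73 − 4·(-317) = 1409
Policy A (T := 98):
  X = 80
  T = 98
  G = -32 + 80 − 5·98 = -442
  N = 214 − 98 − 4·(-442) = 1884
Change in N: 1884 − 1409 = 475

475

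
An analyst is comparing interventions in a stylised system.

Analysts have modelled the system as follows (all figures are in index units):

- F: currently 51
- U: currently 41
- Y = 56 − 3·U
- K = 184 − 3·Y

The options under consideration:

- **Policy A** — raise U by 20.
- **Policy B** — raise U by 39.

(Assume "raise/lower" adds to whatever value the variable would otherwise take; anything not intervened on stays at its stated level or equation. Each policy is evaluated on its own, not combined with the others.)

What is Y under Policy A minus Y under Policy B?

57

Policy A (U + 20):
  U = 41 + 20 = 61
  Y = 56 − 3·61 = -127
Policy B (U + 39):
  U = 41 + 39 = 80
  Y = 56 − 3·80 = -184
Y: -127 − (-184) = 57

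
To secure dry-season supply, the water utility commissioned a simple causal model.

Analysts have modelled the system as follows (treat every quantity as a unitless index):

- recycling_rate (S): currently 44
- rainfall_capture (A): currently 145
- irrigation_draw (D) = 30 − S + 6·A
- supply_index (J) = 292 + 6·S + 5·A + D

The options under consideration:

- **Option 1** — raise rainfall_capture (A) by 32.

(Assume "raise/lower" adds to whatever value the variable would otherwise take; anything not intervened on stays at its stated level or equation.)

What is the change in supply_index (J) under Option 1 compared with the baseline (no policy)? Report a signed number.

Baseline:
  S = 44
  A = 145
  D = 30 − 44 + 6·145 = 856
  J = 292 + 6·44 + 5·145 + 856 = 2137
Option 1 (A + 32):
  S = 44
  A = 145 + 32 = 177
  D = 30 − 44 + 6·177 = 1048
  J = 292 + 6·44 + 5·177 + 1048 = 2489
Change in J: 2489 − 2137 = 352

352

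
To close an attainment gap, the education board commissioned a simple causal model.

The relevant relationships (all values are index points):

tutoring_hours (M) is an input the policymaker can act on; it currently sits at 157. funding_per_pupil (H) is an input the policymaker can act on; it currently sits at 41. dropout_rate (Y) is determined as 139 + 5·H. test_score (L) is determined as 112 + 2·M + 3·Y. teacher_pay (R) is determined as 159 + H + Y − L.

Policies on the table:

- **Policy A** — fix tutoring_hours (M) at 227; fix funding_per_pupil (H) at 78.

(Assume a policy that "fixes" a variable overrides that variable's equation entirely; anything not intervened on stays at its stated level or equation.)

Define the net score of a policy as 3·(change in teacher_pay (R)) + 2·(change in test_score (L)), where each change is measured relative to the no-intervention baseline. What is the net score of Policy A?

Baseline:
  M = 157
  H = 41
  Y = 139 + 5·41 = 344
  L = 112 + 2·157 + 3·344 = 1458
  R = 159 + 41 + 344 − 1458 = -914
Policy A (M := 227, H := 78):
  M = 227
  H = 78
  Y = 139 + 5·78 = 529
  L = 112 + 2·227 + 3·529 = 2153
  R = 159 + 78 + 529 − 2153 = -1387
ΔR = -1387 − (-914) = -473; ΔL = 2153 − 1458 = 695
Score = 3·(-473) + 2·695 = -29

-29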